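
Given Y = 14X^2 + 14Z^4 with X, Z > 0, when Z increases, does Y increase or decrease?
Y increases

Taking the partial derivative:
∂Y/∂Z = 56Z^3

∂Y/∂Z = 56Z^3 > 0 (assuming positive values)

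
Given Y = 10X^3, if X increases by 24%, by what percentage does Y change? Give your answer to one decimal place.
90.7%

For Y = 10X^3:
If X → X(1 + 0.24)
Then Y → Y · (1 + 0.24)^3
     ≈ Y · 1.9066

Percentage change = ((1 + 0.24)^3 − 1) × 100% ≈ 90.7%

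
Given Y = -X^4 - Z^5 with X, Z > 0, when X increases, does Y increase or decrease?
Y decreases

Taking the partial derivative:
∂Y/∂X = -4X^3

∂Y/∂X = -4X^3 < 0 (assuming positive values)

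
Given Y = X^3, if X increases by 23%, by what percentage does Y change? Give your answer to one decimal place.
86.1%

For Y = X^3:
If X → X(1 + 0.23)
Then Y → Y · (1 + 0.23)^3
     ≈ Y · 1.8609

Percentage change = ((1 + 0.23)^3 − 1) × 100% ≈ 86.1%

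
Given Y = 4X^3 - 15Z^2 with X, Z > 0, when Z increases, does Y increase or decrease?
Y decreases

Taking the partial derivative:
∂Y/∂Z = -30Z

∂Y/∂Z = -30Z < 0 (assuming positive values)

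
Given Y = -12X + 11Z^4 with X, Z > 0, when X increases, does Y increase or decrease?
Y decreases

Taking the partial derivative:
∂Y/∂X = -12

∂Y/∂X = -12 < 0 (assuming positive values)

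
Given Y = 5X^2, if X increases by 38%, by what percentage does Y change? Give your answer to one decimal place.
90.4%

For Y = 5X^2:
If X → X(1 + 0.38)
Then Y → Y · (1 + 0.38)^2
     = Y · 1.9044

Percentage change = ((1 + 0.38)^2 − 1) × 100% ≈ 90.4%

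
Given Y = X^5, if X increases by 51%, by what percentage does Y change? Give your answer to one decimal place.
685.0%

For Y = X^5:
If X → X(1 + 0.51)
Then Y → Y · (1 + 0.51)^5
     ≈ Y · 7.8503

Percentage change = ((1 + 0.51)^5 − 1) × 100% ≈ 685.0%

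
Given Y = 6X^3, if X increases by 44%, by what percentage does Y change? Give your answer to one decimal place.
198.6%

For Y = 6X^3:
If X → X(1 + 0.44)
Then Y → Y · (1 + 0.44)^3
     ≈ Y · 2.9860

Percentage change = ((1 + 0.44)^3 − 1) × 100% ≈ 198.6%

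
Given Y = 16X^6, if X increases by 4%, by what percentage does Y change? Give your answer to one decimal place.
26.5%

For Y = 16X^6:
If X → X(1 + 0.04)
Then Y → Y · (1 + 0.04)^6
     ≈ Y · 1.2653

Percentage change = ((1 + 0.04)^6 − 1) × 100% ≈ 26.5%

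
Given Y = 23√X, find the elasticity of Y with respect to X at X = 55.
Elasticity = 1/2

Elasticity = (dY/dX) · (X/Y)

dY/dX = 23/(2·√X)
At X = 55: dY/dX = 23·√55/110, Y = 23·√55

Elasticity = (23·√55/110) · (55 / (23·√55)) = 1/2

Interpretation: for a small percentage change in X, the percentage change in Y is approximately 0.50 times as large.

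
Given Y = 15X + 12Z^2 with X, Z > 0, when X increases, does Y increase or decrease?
Y increases

Taking the partial derivative:
∂Y/∂X = 15

∂Y/∂X = 15 > 0 (assuming positive values)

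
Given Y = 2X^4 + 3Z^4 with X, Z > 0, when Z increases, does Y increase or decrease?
Y increases

Taking the partial derivative:
∂Y/∂Z = 12Z^3

∂Y/∂Z = 12Z^3 > 0 (assuming positive values)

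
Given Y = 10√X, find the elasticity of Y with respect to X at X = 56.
Elasticity = 1/2

Elasticity = (dY/dX) · (X/Y)

dY/dX = 5/√X
At X = 56: dY/dX = 5·√14/28, Y = 20·√14

Elasticity = (5·√14/28) · (56 / (20·√14)) = 1/2

Interpretation: for a small percentage change in X, the percentage change in Y is approximately 0.50 times as large.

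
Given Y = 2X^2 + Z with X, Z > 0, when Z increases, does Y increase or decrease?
Y increases

Taking the partial derivative:
∂Y/∂Z = 1

∂Y/∂Z = 1 > 0 (assuming positive values)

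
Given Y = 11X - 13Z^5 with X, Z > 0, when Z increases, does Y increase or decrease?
Y decreases

Taking the partial derivative:
∂Y/∂Z = -65Z^4

∂Y/∂Z = -65Z^4 < 0 (assuming positive values)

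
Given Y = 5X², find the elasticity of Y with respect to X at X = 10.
Elasticity = 2

Elasticity = (dY/dX) · (X/Y)

dY/dX = 10·X
At X = 10: dY/dX = 100, Y = 500

Elasticity = 100 · (10 / 500) = 2

Interpretation: for a small percentage change in X, the percentage change in Y is approximately 2.00 times as large.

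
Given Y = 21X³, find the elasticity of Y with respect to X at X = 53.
Elasticity = 3

Elasticity = (dY/dX) · (X/Y)

dY/dX = 63·X²
At X = 53: dY/dX = 176967, Y = 3126417

Elasticity = 176967 · (53 / 3126417) = 3

Interpretation: for a small percentage change in X, the percentage change in Y is approximately 3.00 times as large.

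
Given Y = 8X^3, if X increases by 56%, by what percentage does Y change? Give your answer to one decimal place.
279.6%

For Y = 8X^3:
If X → X(1 + 0.56)
Then Y → Y · (1 + 0.56)^3
     ≈ Y · 3.7964

Percentage change = ((1 + 0.56)^3 − 1) × 100% ≈ 279.6%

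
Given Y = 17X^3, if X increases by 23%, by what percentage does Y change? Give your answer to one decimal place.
86.1%

For Y = 17X^3:
If X → X(1 + 0.23)
Then Y → Y · (1 + 0.23)^3
     ≈ Y · 1.8609

Percentage change = ((1 + 0.23)^3 − 1) × 100% ≈ 86.1%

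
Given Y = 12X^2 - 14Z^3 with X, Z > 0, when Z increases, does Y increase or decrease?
Y decreases

Taking the partial derivative:
∂Y/∂Z = -42Z^2

∂Y/∂Z = -42Z^2 < 0 (assuming positive values)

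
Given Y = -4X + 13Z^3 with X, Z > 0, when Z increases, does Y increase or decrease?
Y increases

Taking the partial derivative:
∂Y/∂Z = 39Z^2

∂Y/∂Z = 39Z^2 > 0 (assuming positive values)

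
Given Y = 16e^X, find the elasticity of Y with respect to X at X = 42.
Elasticity = 42

Elasticity = (dY/dX) · (X/Y)

dY/dX = 16·e^X
At X = 42: dY/dX = 16·e^42, Y = 16·e^42

Elasticity = (16·e^42) · (42 / (16·e^42)) = 42

Interpretation: for a small percentage change in X, the percentage change in Y is approximately 42.00 times as large.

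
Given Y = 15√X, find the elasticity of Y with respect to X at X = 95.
Elasticity = 1/2

Elasticity = (dY/dX) · (X/Y)

dY/dX = 15/(2·√X)
At X = 95: dY/dX = 3·√95/38, Y = 15·√95

Elasticity = (3·√95/38) · (95 / (15·√95)) = 1/2

Interpretation: for a small percentage change in X, the percentage change in Y is approximately 0.50 times as large.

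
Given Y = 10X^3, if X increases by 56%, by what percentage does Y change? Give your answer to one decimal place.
279.6%

For Y = 10X^3:
If X → X(1 + 0.56)
Then Y → Y · (1 + 0.56)^3
     ≈ Y · 3.7964

Percentage change = ((1 + 0.56)^3 − 1) × 100% ≈ 279.6%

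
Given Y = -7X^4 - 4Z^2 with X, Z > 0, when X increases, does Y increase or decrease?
Y decreases

Taking the partial derivative:
∂Y/∂X = -28X^3

∂Y/∂X = -28X^3 < 0 (assuming positive values)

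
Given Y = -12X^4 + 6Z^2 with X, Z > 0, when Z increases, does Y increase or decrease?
Y increases

Taking the partial derivative:
∂Y/∂Z = 12Z

∂Y/∂Z = 12Z > 0 (assuming positive values)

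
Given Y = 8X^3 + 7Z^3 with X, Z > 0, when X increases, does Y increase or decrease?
Y increases

Taking the partial derivative:
∂Y/∂X = 24X^2

∂Y/∂X = 24X^2 > 0 (assuming positive values)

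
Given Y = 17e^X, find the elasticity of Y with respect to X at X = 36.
Elasticity = 36

Elasticity = (dY/dX) · (X/Y)

dY/dX = 17·e^X
At X = 36: dY/dX = 17·e^36, Y = 17·e^36

Elasticity = (17·e^36) · (36 / (17·e^36)) = 36

Interpretation: for a small percentage change in X, the percentage change in Y is approximately 36.00 times as large.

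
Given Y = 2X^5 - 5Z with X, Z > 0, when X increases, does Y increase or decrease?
Y increases

Taking the partial derivative:
∂Y/∂X = 10X^4

∂Y/∂X = 10X^4 > 0 (assuming positive values)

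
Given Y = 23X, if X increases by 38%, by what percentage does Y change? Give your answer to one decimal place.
38.0%

For Y = 23X:
If X → X(1 + 0.38)
Then Y → Y · (1 + 0.38)^1
     = Y · 1.3800

Percentage change = ((1 + 0.38)^1 − 1) × 100% = 38.0%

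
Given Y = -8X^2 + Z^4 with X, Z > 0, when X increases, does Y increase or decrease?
Y decreases

Taking the partial derivative:
∂Y/∂X = -16X

∂Y/∂X = -16X < 0 (assuming positive values)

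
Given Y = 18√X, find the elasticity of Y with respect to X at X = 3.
Elasticity = 1/2

Elasticity = (dY/dX) · (X/Y)

dY/dX = 9/√X
At X = 3: dY/dX = 3·√3, Y = 18·√3

Elasticity = (3·√3) · (3 / (18·√3)) = 1/2

Interpretation: for a small percentage change in X, the percentage change in Y is approximately 0.50 times as large.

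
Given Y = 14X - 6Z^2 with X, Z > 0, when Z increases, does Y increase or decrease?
Y decreases

Taking the partial derivative:
∂Y/∂Z = -12Z

∂Y/∂Z = -12Z < 0 (assuming positive values)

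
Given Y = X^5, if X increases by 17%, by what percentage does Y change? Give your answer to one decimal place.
119.2%

For Y = X^5:
If X → X(1 + 0.17)
Then Y → Y · (1 + 0.17)^5
     ≈ Y · 2.1924

Percentage change = ((1 + 0.17)^5 − 1) × 100% ≈ 119.2%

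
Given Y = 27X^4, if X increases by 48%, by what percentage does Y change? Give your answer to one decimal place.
379.8%

For Y = 27X^4:
If X → X(1 + 0.48)
Then Y → Y · (1 + 0.48)^4
     ≈ Y · 4.7979

Percentage change = ((1 + 0.48)^4 − 1) × 100% ≈ 379.8%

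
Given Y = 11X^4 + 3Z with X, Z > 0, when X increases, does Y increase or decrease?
Y increases

Taking the partial derivative:
∂Y/∂X = 44X^3

∂Y/∂X = 44X^3 > 0 (assuming positive values)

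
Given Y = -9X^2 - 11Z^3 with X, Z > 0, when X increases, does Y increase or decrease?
Y decreases

Taking the partial derivative:
∂Y/∂X = -18X

∂Y/∂X = -18X < 0 (assuming positive values)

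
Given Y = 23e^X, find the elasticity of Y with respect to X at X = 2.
Elasticity = 2

Elasticity = (dY/dX) · (X/Y)

dY/dX = 23·e^X
At X = 2: dY/dX = 23·e^2, Y = 23·e^2

Elasticity = (23·e^2) · (2 / (23·e^2)) = 2

Interpretation: for a small percentage change in X, the percentage change in Y is approximately 2.00 times as large.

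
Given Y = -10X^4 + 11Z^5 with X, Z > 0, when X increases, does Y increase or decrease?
Y decreases

Taking the partial derivative:
∂Y/∂X = -40X^3

∂Y/∂X = -40X^3 < 0 (assuming positive values)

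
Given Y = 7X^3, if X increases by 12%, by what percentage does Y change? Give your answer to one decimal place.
40.5%

For Y = 7X^3:
If X → X(1 + 0.12)
Then Y → Y · (1 + 0.12)^3
     ≈ Y · 1.4049

Percentage change = ((1 + 0.12)^3 − 1) × 100% ≈ 40.5%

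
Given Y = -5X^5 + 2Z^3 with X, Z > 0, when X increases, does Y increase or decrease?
Y decreases

Taking the partial derivative:
∂Y/∂X = -25X^4

∂Y/∂X = -25X^4 < 0 (assuming positive values)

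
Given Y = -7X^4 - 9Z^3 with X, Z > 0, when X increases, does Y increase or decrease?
Y decreases

Taking the partial derivative:
∂Y/∂X = -28X^3

∂Y/∂X = -28X^3 < 0 (assuming positive values)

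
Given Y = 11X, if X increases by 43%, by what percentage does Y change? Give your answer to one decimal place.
43.0%

For Y = 11X:
If X → X(1 + 0.43)
Then Y → Y · (1 + 0.43)^1
     = Y · 1.4300

Percentage change = ((1 + 0.43)^1 − 1) × 100% = 43.0%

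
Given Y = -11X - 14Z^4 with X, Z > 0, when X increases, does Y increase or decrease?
Y decreases

Taking the partial derivative:
∂Y/∂X = -11

∂Y/∂X = -11 < 0 (assuming positive values)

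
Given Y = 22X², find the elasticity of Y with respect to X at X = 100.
Elasticity = 2

Elasticity = (dY/dX) · (X/Y)

dY/dX = 44·X
At X = 100: dY/dX = 4400, Y = 220000

Elasticity = 4400 · (100 / 220000) = 2

Interpretation: for a small percentage change in X, the percentage change in Y is approximately 2.00 times as large.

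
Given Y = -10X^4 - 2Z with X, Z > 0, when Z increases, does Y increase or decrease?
Y decreases

Taking the partial derivative:
∂Y/∂Z = -2

∂Y/∂Z = -2 < 0 (assuming positive values)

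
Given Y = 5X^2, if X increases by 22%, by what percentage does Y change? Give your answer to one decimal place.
48.8%

For Y = 5X^2:
If X → X(1 + 0.22)
Then Y → Y · (1 + 0.22)^2
     = Y · 1.4884

Percentage change = ((1 + 0.22)^2 − 1) × 100% ≈ 48.8%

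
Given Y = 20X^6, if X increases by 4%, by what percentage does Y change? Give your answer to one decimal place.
26.5%

For Y = 20X^6:
If X → X(1 + 0.04)
Then Y → Y · (1 + 0.04)^6
     ≈ Y · 1.2653

Percentage change = ((1 + 0.04)^6 − 1) × 100% ≈ 26.5%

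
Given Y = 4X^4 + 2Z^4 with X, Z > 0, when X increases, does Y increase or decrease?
Y increases

Taking the partial derivative:
∂Y/∂X = 16X^3

∂Y/∂X = 16X^3 > 0 (assuming positive values)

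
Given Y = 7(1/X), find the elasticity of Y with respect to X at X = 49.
Elasticity = -1

Elasticity = (dY/dX) · (X/Y)

dY/dX = -7/X²
At X = 49: dY/dX = -1/343, Y = 1/7

Elasticity = (-1/343) · (49 / (1/7)) = -1

Interpretation: for a small percentage change in X, the percentage change in Y is approximately -1.00 times as large.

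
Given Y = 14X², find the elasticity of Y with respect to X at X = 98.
Elasticity = 2

Elasticity = (dY/dX) · (X/Y)

dY/dX = 28·X
At X = 98: dY/dX = 2744, Y = 134456

Elasticity = 2744 · (98 / 134456) = 2

Interpretation: for a small percentage change in X, the percentage change in Y is approximately 2.00 times as large.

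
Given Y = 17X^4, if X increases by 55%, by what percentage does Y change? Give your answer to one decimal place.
477.2%

For Y = 17X^4:
If X → X(1 + 0.55)
Then Y → Y · (1 + 0.55)^4
     ≈ Y · 5.7720

Percentage change = ((1 + 0.55)^4 − 1) × 100% ≈ 477.2%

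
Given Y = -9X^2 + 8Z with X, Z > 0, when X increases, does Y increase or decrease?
Y decreases

Taking the partial derivative:
∂Y/∂X = -18X

∂Y/∂X = -18X < 0 (assuming positive values)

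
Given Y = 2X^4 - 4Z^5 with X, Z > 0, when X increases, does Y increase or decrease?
Y increases

Taking the partial derivative:
∂Y/∂X = 8X^3

∂Y/∂X = 8X^3 > 0 (assuming positive values)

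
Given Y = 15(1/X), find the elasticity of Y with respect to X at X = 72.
Elasticity = -1

Elasticity = (dY/dX) · (X/Y)

dY/dX = -15/X²
At X = 72: dY/dX = -5/1728, Y = 5/24

Elasticity = (-5/1728) · (72 / (5/24)) = -1

Interpretation: for a small percentage change in X, the percentage change in Y is approximately -1.00 times as large.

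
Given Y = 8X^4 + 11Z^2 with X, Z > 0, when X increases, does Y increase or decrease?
Y increases

Taking the partial derivative:
∂Y/∂X = 32X^3

∂Y/∂X = 32X^3 > 0 (assuming positive values)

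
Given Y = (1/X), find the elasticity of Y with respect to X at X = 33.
Elasticity = -1

Elasticity = (dY/dX) · (X/Y)

dY/dX = -1/X²
At X = 33: dY/dX = -1/1089, Y = 1/33

Elasticity = (-1/1089) · (33 / (1/33)) = -1

Interpretation: for a small percentage change in X, the percentage change in Y is approximately -1.00 times as large.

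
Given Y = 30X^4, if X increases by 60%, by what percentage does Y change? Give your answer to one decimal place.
555.4%

For Y = 30X^4:
If X → X(1 + 0.6)
Then Y → Y · (1 + 0.6)^4
     = Y · 6.5536

Percentage change = ((1 + 0.6)^4 − 1) × 100% ≈ 555.4%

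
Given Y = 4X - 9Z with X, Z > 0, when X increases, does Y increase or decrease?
Y increases

Taking the partial derivative:
∂Y/∂X = 4

∂Y/∂X = 4 > 0 (assuming positive values)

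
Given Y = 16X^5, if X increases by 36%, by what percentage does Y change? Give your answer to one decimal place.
365.3%

For Y = 16X^5:
If X → X(1 + 0.36)
Then Y → Y · (1 + 0.36)^5
     ≈ Y · 4.6526

Percentage change = ((1 + 0.36)^5 − 1) × 100% ≈ 365.3%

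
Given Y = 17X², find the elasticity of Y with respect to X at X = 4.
Elasticity = 2

Elasticity = (dY/dX) · (X/Y)

dY/dX = 34·X
At X = 4: dY/dX = 136, Y = 272

Elasticity = 136 · (4 / 272) = 2

Interpretation: for a small percentage change in X, the percentage change in Y is approximately 2.00 times as large.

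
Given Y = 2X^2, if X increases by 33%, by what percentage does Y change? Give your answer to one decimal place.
76.9%

For Y = 2X^2:
If X → X(1 + 0.33)
Then Y → Y · (1 + 0.33)^2
     = Y · 1.7689

Percentage change = ((1 + 0.33)^2 − 1) × 100% ≈ 76.9%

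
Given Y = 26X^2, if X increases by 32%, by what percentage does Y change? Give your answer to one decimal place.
74.2%

For Y = 26X^2:
If X → X(1 + 0.32)
Then Y → Y · (1 + 0.32)^2
     = Y · 1.7424

Percentage change = ((1 + 0.32)^2 − 1) × 100% ≈ 74.2%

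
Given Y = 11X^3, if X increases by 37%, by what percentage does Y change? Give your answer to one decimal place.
157.1%

For Y = 11X^3:
If X → X(1 + 0.37)
Then Y → Y · (1 + 0.37)^3
     ≈ Y · 2.5714

Percentage change = ((1 + 0.37)^3 − 1) × 100% ≈ 157.1%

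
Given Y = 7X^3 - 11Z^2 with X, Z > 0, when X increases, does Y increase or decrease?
Y increases

Taking the partial derivative:
∂Y/∂X = 21X^2

∂Y/∂X = 21X^2 > 0 (assuming positive values)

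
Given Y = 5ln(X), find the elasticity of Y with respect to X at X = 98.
Elasticity = 1/ln(98) ≈ 0.2181

Elasticity = (dY/dX) · (X/Y)

dY/dX = 5/X
At X = 98: dY/dX = 5/98, Y = 5·ln(98)

Elasticity = (5/98) · (98 / (5·ln(98))) = 1/ln(98) ≈ 0.2181

Interpretation: for a small percentage change in X, the percentage change in Y is approximately 0.22 times as large.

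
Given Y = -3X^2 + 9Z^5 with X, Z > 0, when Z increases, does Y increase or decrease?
Y increases

Taking the partial derivative:
∂Y/∂Z = 45Z^4

∂Y/∂Z = 45Z^4 > 0 (assuming positive values)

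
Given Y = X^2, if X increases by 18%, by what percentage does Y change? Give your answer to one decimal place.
39.2%

For Y = X^2:
If X → X(1 + 0.18)
Then Y → Y · (1 + 0.18)^2
     = Y · 1.3924

Percentage change = ((1 + 0.18)^2 − 1) × 100% ≈ 39.2%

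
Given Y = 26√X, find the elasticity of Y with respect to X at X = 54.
Elasticity = 1/2

Elasticity = (dY/dX) · (X/Y)

dY/dX = 13/√X
At X = 54: dY/dX = 13·√6/18, Y = 78·√6

Elasticity = (13·√6/18) · (54 / (78·√6)) = 1/2

Interpretation: for a small percentage change in X, the percentage change in Y is approximately 0.50 times as large.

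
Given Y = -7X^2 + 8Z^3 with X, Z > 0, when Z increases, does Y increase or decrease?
Y increases

Taking the partial derivative:
∂Y/∂Z = 24Z^2

∂Y/∂Z = 24Z^2 > 0 (assuming positive values)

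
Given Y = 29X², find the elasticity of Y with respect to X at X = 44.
Elasticity = 2

Elasticity = (dY/dX) · (X/Y)

dY/dX = 58·X
At X = 44: dY/dX = 2552, Y = 56144

Elasticity = 2552 · (44 / 56144) = 2

Interpretation: for a small percentage change in X, the percentage change in Y is approximately 2.00 times as large.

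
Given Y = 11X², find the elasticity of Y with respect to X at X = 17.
Elasticity = 2

Elasticity = (dY/dX) · (X/Y)

dY/dX = 22·X
At X = 17: dY/dX = 374, Y = 3179

Elasticity = 374 · (17 / 3179) = 2

Interpretation: for a small percentage change in X, the percentage change in Y is approximately 2.00 times as large.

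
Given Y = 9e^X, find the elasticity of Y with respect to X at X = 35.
Elasticity = 35

Elasticity = (dY/dX) · (X/Y)

dY/dX = 9·e^X
At X = 35: dY/dX = 9·e^35, Y = 9·e^35

Elasticity = (9·e^35) · (35 / (9·e^35)) = 35

Interpretation: for a small percentage change in X, the percentage change in Y is approximately 35.00 times as large.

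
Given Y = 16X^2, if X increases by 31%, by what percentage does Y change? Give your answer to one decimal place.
71.6%

For Y = 16X^2:
If X → X(1 + 0.31)
Then Y → Y · (1 + 0.31)^2
     = Y · 1.7161

Percentage change = ((1 + 0.31)^2 − 1) × 100% ≈ 71.6%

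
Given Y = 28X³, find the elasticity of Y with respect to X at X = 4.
Elasticity = 3

Elasticity = (dY/dX) · (X/Y)

dY/dX = 84·X²
At X = 4: dY/dX = 1344, Y = 1792

Elasticity = 1344 · (4 / 1792) = 3

Interpretation: for a small percentage change in X, the percentage change in Y is approximately 3.00 times as large.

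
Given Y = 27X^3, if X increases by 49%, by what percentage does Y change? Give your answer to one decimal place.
230.8%

For Y = 27X^3:
If X → X(1 + 0.49)
Then Y → Y · (1 + 0.49)^3
     ≈ Y · 3.3079

Percentage change = ((1 + 0.49)^3 − 1) × 100% ≈ 230.8%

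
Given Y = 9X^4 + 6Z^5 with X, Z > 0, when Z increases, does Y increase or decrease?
Y increases

Taking the partial derivative:
∂Y/∂Z = 30Z^4

∂Y/∂Z = 30Z^4 > 0 (assuming positive values)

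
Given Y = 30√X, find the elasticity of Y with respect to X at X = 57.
Elasticity = 1/2

Elasticity = (dY/dX) · (X/Y)

dY/dX = 15/√X
At X = 57: dY/dX = 5·√57/19, Y = 30·√57

Elasticity = (5·√57/19) · (57 / (30·√57)) = 1/2

Interpretation: for a small percentage change in X, the percentage change in Y is approximately 0.50 times as large.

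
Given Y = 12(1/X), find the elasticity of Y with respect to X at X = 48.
Elasticity = -1

Elasticity = (dY/dX) · (X/Y)

dY/dX = -12/X²
At X = 48: dY/dX = -1/192, Y = 1/4

Elasticity = (-1/192) · (48 / (1/4)) = -1

Interpretation: for a small percentage change in X, the percentage change in Y is approximately -1.00 times as large.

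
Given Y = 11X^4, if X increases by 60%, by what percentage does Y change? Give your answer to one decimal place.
555.4%

For Y = 11X^4:
If X → X(1 + 0.6)
Then Y → Y · (1 + 0.6)^4
     = Y · 6.5536

Percentage change = ((1 + 0.6)^4 − 1) × 100% ≈ 555.4%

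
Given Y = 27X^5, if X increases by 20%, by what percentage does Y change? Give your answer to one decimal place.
148.8%

For Y = 27X^5:
If X → X(1 + 0.2)
Then Y → Y · (1 + 0.2)^5
     ≈ Y · 2.4883

Percentage change = ((1 + 0.2)^5 − 1) × 100% ≈ 148.8%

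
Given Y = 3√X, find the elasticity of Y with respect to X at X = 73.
Elasticity = 1/2

Elasticity = (dY/dX) · (X/Y)

dY/dX = 3/(2·√X)
At X = 73: dY/dX = 3·√73/146, Y = 3·√73

Elasticity = (3·√73/146) · (73 / (3·√73)) = 1/2

Interpretation: for a small percentage change in X, the percentage change in Y is approximately 0.50 times as large.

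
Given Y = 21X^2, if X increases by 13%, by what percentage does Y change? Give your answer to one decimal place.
27.7%

For Y = 21X^2:
If X → X(1 + 0.13)
Then Y → Y · (1 + 0.13)^2
     = Y · 1.2769

Percentage change = ((1 + 0.13)^2 − 1) × 100% ≈ 27.7%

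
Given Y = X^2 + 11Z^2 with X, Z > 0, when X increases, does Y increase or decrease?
Y increases

Taking the partial derivative:
∂Y/∂X = 2X

∂Y/∂X = 2X > 0 (assuming positive values)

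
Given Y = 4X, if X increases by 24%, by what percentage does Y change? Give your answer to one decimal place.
24.0%

For Y = 4X:
If X → X(1 + 0.24)
Then Y → Y · (1 + 0.24)^1
     = Y · 1.2400

Percentage change = ((1 + 0.24)^1 − 1) × 100% = 24.0%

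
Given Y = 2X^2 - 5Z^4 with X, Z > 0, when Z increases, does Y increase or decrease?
Y decreases

Taking the partial derivative:
∂Y/∂Z = -20Z^3

∂Y/∂Z = -20Z^3 < 0 (assuming positive values)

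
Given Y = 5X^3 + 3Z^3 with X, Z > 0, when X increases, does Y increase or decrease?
Y increases

Taking the partial derivative:
∂Y/∂X = 15X^2

∂Y/∂X = 15X^2 > 0 (assuming positive values)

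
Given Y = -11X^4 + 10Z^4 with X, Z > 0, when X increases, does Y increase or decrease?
Y decreases

Taking the partial derivative:
∂Y/∂X = -44X^3

∂Y/∂X = -44X^3 < 0 (assuming positive values)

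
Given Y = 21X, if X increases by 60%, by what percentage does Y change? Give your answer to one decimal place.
60.0%

For Y = 21X:
If X → X(1 + 0.6)
Then Y → Y · (1 + 0.6)^1
     = Y · 1.6000

Percentage change = ((1 + 0.6)^1 − 1) × 100% = 60.0%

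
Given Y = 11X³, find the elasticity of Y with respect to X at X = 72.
Elasticity = 3

Elasticity = (dY/dX) · (X/Y)

dY/dX = 33·X²
At X = 72: dY/dX = 171072, Y = 4105728

Elasticity = 171072 · (72 / 4105728) = 3

Interpretation: for a small percentage change in X, the percentage change in Y is approximately 3.00 times as large.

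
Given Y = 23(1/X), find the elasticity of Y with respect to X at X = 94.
Elasticity = -1

Elasticity = (dY/dX) · (X/Y)

dY/dX = -23/X²
At X = 94: dY/dX = -23/8836, Y = 23/94

Elasticity = (-23/8836) · (94 / (23/94)) = -1

Interpretation: for a small percentage change in X, the percentage change in Y is approximately -1.00 times as large.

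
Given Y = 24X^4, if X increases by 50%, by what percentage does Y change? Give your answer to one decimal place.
406.3%

For Y = 24X^4:
If X → X(1 + 0.5)
Then Y → Y · (1 + 0.5)^4
     = Y · 5.0625

Percentage change = ((1 + 0.5)^4 − 1) × 100% ≈ 406.3%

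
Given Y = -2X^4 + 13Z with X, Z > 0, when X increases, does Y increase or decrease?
Y decreases

Taking the partial derivative:
∂Y/∂X = -8X^3

∂Y/∂X = -8X^3 < 0 (assuming positive values)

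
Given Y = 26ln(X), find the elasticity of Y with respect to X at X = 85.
Elasticity = 1/ln(85) ≈ 0.2251

Elasticity = (dY/dX) · (X/Y)

dY/dX = 26/X
At X = 85: dY/dX = 26/85, Y = 26·ln(85)

Elasticity = (26/85) · (85 / (26·ln(85))) = 1/ln(85) ≈ 0.2251

Interpretation: for a small percentage change in X, the percentage change in Y is approximately 0.23 times as large.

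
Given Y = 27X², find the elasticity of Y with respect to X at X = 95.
Elasticity = 2

Elasticity = (dY/dX) · (X/Y)

dY/dX = 54·X
At X = 95: dY/dX = 5130, Y = 243675

Elasticity = 5130 · (95 / 243675) = 2

Interpretation: for a small percentage change in X, the percentage change in Y is approximately 2.00 times as large.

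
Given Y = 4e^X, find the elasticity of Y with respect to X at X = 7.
Elasticity = 7

Elasticity = (dY/dX) · (X/Y)

dY/dX = 4·e^X
At X = 7: dY/dX = 4·e^7, Y = 4·e^7

Elasticity = (4·e^7) · (7 / (4·e^7)) = 7

Interpretation: for a small percentage change in X, the percentage change in Y is approximately 7.00 times as large.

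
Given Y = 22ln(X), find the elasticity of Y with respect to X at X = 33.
Elasticity = 1/ln(33) ≈ 0.2860

Elasticity = (dY/dX) · (X/Y)

dY/dX = 22/X
At X = 33: dY/dX = 2/3, Y = 22·ln(33)

Elasticity = (2/3) · (33 / (22·ln(33))) = 1/ln(33) ≈ 0.2860

Interpretation: for a small percentage change in X, the percentage change in Y is approximately 0.29 times as large.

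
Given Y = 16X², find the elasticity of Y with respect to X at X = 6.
Elasticity = 2

Elasticity = (dY/dX) · (X/Y)

dY/dX = 32·X
At X = 6: dY/dX = 192, Y = 576

Elasticity = 192 · (6 / 576) = 2

Interpretation: for a small percentage change in X, the percentage change in Y is approximately 2.00 times as large.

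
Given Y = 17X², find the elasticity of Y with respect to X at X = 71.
Elasticity = 2

Elasticity = (dY/dX) · (X/Y)

dY/dX = 34·X
At X = 71: dY/dX = 2414, Y = 85697

Elasticity = 2414 · (71 / 85697) = 2

Interpretation: for a small percentage change in X, the percentage change in Y is approximately 2.00 times as large.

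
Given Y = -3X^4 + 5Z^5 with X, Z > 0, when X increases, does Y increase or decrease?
Y decreases

Taking the partial derivative:
∂Y/∂X = -12X^3

∂Y/∂X = -12X^3 < 0 (assuming positive values)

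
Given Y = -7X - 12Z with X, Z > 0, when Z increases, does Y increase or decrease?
Y decreases

Taking the partial derivative:
∂Y/∂Z = -12

∂Y/∂Z = -12 < 0 (assuming positive values)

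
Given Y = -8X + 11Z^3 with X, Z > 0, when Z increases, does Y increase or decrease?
Y increases

Taking the partial derivative:
∂Y/∂Z = 33Z^2

∂Y/∂Z = 33Z^2 > 0 (assuming positive values)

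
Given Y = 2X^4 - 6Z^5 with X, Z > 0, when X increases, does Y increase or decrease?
Y increases

Taking the partial derivative:
∂Y/∂X = 8X^3

∂Y/∂X = 8X^3 > 0 (assuming positive values)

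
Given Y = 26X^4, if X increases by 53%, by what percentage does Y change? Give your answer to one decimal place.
448.0%

For Y = 26X^4:
If X → X(1 + 0.53)
Then Y → Y · (1 + 0.53)^4
     ≈ Y · 5.4798

Percentage change = ((1 + 0.53)^4 − 1) × 100% ≈ 448.0%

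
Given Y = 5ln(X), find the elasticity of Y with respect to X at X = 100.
Elasticity = 1/ln(100) ≈ 0.2171

Elasticity = (dY/dX) · (X/Y)

dY/dX = 5/X
At X = 100: dY/dX = 1/20, Y = 5·ln(100)

Elasticity = (1/20) · (100 / (5·ln(100))) = 1/ln(100) ≈ 0.2171

Interpretation: for a small percentage change in X, the percentage change in Y is approximately 0.22 times as large.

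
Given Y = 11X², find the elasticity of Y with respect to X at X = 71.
Elasticity = 2

Elasticity = (dY/dX) · (X/Y)

dY/dX = 22·X
At X = 71: dY/dX = 1562, Y = 55451

Elasticity = 1562 · (71 / 55451) = 2

Interpretation: for a small percentage change in X, the percentage change in Y is approximately 2.00 times as large.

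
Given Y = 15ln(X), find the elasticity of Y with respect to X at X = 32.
Elasticity = 1/ln(32) ≈ 0.2885

Elasticity = (dY/dX) · (X/Y)

dY/dX = 15/X
At X = 32: dY/dX = 15/32, Y = 15·ln(32)

Elasticity = (15/32) · (32 / (15·ln(32))) = 1/ln(32) ≈ 0.2885

Interpretation: for a small percentage change in X, the percentage change in Y is approximately 0.29 times as large.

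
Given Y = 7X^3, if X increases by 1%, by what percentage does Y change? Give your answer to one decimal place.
3.0%

For Y = 7X^3:
If X → X(1 + 0.01)
Then Y → Y · (1 + 0.01)^3
     ≈ Y · 1.0303

Percentage change = ((1 + 0.01)^3 − 1) × 100% ≈ 3.0%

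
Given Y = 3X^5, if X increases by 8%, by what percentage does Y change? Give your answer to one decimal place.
46.9%

For Y = 3X^5:
If X → X(1 + 0.08)
Then Y → Y · (1 + 0.08)^5
     ≈ Y · 1.4693

Percentage change = ((1 + 0.08)^5 − 1) × 100% ≈ 46.9%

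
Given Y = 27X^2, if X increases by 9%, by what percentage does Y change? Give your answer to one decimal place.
18.8%

For Y = 27X^2:
If X → X(1 + 0.09)
Then Y → Y · (1 + 0.09)^2
     = Y · 1.1881

Percentage change = ((1 + 0.09)^2 − 1) × 100% ≈ 18.8%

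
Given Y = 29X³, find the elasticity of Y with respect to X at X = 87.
Elasticity = 3

Elasticity = (dY/dX) · (X/Y)

dY/dX = 87·X²
At X = 87: dY/dX = 658503, Y = 19096587

Elasticity = 658503 · (87 / 19096587) = 3

Interpretation: for a small percentage change in X, the percentage change in Y is approximately 3.00 times as large.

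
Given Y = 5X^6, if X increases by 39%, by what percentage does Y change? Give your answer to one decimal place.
621.3%

For Y = 5X^6:
If X → X(1 + 0.39)
Then Y → Y · (1 + 0.39)^6
     ≈ Y · 7.2125

Percentage change = ((1 + 0.39)^6 − 1) × 100% ≈ 621.3%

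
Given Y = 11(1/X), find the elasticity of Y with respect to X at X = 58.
Elasticity = -1

Elasticity = (dY/dX) · (X/Y)

dY/dX = -11/X²
At X = 58: dY/dX = -11/3364, Y = 11/58

Elasticity = (-11/3364) · (58 / (11/58)) = -1

Interpretation: for a small percentage change in X, the percentage change in Y is approximately -1.00 times as large.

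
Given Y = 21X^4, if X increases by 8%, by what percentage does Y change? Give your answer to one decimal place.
36.0%

For Y = 21X^4:
If X → X(1 + 0.08)
Then Y → Y · (1 + 0.08)^4
     ≈ Y · 1.3605

Percentage change = ((1 + 0.08)^4 − 1) × 100% ≈ 36.0%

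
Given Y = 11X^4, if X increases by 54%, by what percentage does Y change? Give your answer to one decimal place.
462.4%

For Y = 11X^4:
If X → X(1 + 0.54)
Then Y → Y · (1 + 0.54)^4
     ≈ Y · 5.6245

Percentage change = ((1 + 0.54)^4 − 1) × 100% ≈ 462.4%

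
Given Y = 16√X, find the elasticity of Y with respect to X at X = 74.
Elasticity = 1/2

Elasticity = (dY/dX) · (X/Y)

dY/dX = 8/√X
At X = 74: dY/dX = 4·√74/37, Y = 16·√74

Elasticity = (4·√74/37) · (74 / (16·√74)) = 1/2

Interpretation: for a small percentage change in X, the percentage change in Y is approximately 0.50 times as large.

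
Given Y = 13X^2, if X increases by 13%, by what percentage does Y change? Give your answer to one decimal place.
27.7%

For Y = 13X^2:
If X → X(1 + 0.13)
Then Y → Y · (1 + 0.13)^2
     = Y · 1.2769

Percentage change = ((1 + 0.13)^2 − 1) × 100% ≈ 27.7%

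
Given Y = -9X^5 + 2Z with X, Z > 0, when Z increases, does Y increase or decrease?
Y increases

Taking the partial derivative:
∂Y/∂Z = 2

∂Y/∂Z = 2 > 0 (assuming positive values)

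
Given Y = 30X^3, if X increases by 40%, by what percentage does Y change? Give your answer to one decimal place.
174.4%

For Y = 30X^3:
If X → X(1 + 0.4)
Then Y → Y · (1 + 0.4)^3
     = Y · 2.7440

Percentage change = ((1 + 0.4)^3 − 1) × 100% = 174.4%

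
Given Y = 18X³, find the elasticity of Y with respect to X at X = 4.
Elasticity = 3

Elasticity = (dY/dX) · (X/Y)

dY/dX = 54·X²
At X = 4: dY/dX = 864, Y = 1152

Elasticity = 864 · (4 / 1152) = 3

Interpretation: for a small percentage change in X, the percentage change in Y is approximately 3.00 times as large.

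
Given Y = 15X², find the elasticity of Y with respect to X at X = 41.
Elasticity = 2

Elasticity = (dY/dX) · (X/Y)

dY/dX = 30·X
At X = 41: dY/dX = 1230, Y = 25215

Elasticity = 1230 · (41 / 25215) = 2

Interpretation: for a small percentage change in X, the percentage change in Y is approximately 2.00 times as large.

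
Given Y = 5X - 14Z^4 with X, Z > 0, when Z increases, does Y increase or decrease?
Y decreases

Taking the partial derivative:
∂Y/∂Z = -56Z^3

∂Y/∂Z = -56Z^3 < 0 (assuming positive values)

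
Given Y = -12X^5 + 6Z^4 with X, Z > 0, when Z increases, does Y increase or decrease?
Y increases

Taking the partial derivative:
∂Y/∂Z = 24Z^3

∂Y/∂Z = 24Z^3 > 0 (assuming positive values)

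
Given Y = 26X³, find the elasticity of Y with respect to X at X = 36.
Elasticity = 3

Elasticity = (dY/dX) · (X/Y)

dY/dX = 78·X²
At X = 36: dY/dX = 101088, Y = 1213056

Elasticity = 101088 · (36 / 1213056) = 3

Interpretation: for a small percentage change in X, the percentage change in Y is approximately 3.00 times as large.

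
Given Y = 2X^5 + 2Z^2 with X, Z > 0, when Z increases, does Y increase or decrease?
Y increases

Taking the partial derivative:
∂Y/∂Z = 4Z

∂Y/∂Z = 4Z > 0 (assuming positive values)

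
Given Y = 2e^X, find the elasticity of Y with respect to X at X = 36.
Elasticity = 36

Elasticity = (dY/dX) · (X/Y)

dY/dX = 2·e^X
At X = 36: dY/dX = 2·e^36, Y = 2·e^36

Elasticity = (2·e^36) · (36 / (2·e^36)) = 36

Interpretation: for a small percentage change in X, the percentage change in Y is approximately 36.00 times as large.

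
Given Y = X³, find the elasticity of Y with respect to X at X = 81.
Elasticity = 3

Elasticity = (dY/dX) · (X/Y)

dY/dX = 3·X²
At X = 81: dY/dX = 19683, Y = 531441

Elasticity = 19683 · (81 / 531441) = 3

Interpretation: for a small percentage change in X, the percentage change in Y is approximately 3.00 times as large.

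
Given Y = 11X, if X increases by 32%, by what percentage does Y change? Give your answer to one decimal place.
32.0%

For Y = 11X:
If X → X(1 + 0.32)
Then Y → Y · (1 + 0.32)^1
     = Y · 1.3200

Percentage change = ((1 + 0.32)^1 − 1) × 100% = 32.0%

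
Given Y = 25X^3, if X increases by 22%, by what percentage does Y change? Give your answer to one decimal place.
81.6%

For Y = 25X^3:
If X → X(1 + 0.22)
Then Y → Y · (1 + 0.22)^3
     ≈ Y · 1.8158

Percentage change = ((1 + 0.22)^3 − 1) × 100% ≈ 81.6%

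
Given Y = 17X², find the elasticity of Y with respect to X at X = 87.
Elasticity = 2

Elasticity = (dY/dX) · (X/Y)

dY/dX = 34·X
At X = 87: dY/dX = 2958, Y = 128673

Elasticity = 2958 · (87 / 128673) = 2

Interpretation: for a small percentage change in X, the percentage change in Y is approximately 2.00 times as large.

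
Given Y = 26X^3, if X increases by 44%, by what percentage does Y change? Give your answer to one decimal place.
198.6%

For Y = 26X^3:
If X → X(1 + 0.44)
Then Y → Y · (1 + 0.44)^3
     ≈ Y · 2.9860

Percentage change = ((1 + 0.44)^3 − 1) × 100% ≈ 198.6%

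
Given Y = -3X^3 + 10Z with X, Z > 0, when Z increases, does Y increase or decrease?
Y increases

Taking the partial derivative:
∂Y/∂Z = 10

∂Y/∂Z = 10 > 0 (assuming positive values)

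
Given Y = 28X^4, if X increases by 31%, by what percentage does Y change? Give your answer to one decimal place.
194.5%

For Y = 28X^4:
If X → X(1 + 0.31)
Then Y → Y · (1 + 0.31)^4
     ≈ Y · 2.9450

Percentage change = ((1 + 0.31)^4 − 1) × 100% ≈ 194.5%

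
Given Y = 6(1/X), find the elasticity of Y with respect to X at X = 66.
Elasticity = -1

Elasticity = (dY/dX) · (X/Y)

dY/dX = -6/X²
At X = 66: dY/dX = -1/726, Y = 1/11

Elasticity = (-1/726) · (66 / (1/11)) = -1

Interpretation: for a small percentage change in X, the percentage change in Y is approximately -1.00 times as large.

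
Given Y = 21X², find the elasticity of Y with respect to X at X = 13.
Elasticity = 2

Elasticity = (dY/dX) · (X/Y)

dY/dX = 42·X
At X = 13: dY/dX = 546, Y = 3549

Elasticity = 546 · (13 / 3549) = 2

Interpretation: for a small percentage change in X, the percentage change in Y is approximately 2.00 times as large.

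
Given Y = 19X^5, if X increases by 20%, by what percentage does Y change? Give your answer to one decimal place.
148.8%

For Y = 19X^5:
If X → X(1 + 0.2)
Then Y → Y · (1 + 0.2)^5
     ≈ Y · 2.4883

Percentage change = ((1 + 0.2)^5 − 1) × 100% ≈ 148.8%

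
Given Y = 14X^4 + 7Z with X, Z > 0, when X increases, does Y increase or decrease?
Y increases

Taking the partial derivative:
∂Y/∂X = 56X^3

∂Y/∂X = 56X^3 > 0 (assuming positive values)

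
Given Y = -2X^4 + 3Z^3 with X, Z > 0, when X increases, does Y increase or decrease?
Y decreases

Taking the partial derivative:
∂Y/∂X = -8X^3

∂Y/∂X = -8X^3 < 0 (assuming positive values)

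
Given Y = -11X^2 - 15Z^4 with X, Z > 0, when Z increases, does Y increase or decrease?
Y decreases

Taking the partial derivative:
∂Y/∂Z = -60Z^3

∂Y/∂Z = -60Z^3 < 0 (assuming positive values)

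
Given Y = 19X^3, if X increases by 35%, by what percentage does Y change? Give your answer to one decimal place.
146.0%

For Y = 19X^3:
If X → X(1 + 0.35)
Then Y → Y · (1 + 0.35)^3
     ≈ Y · 2.4604

Percentage change = ((1 + 0.35)^3 − 1) × 100% ≈ 146.0%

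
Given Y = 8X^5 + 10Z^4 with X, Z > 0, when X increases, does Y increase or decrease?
Y increases

Taking the partial derivative:
∂Y/∂X = 40X^4

∂Y/∂X = 40X^4 > 0 (assuming positive values)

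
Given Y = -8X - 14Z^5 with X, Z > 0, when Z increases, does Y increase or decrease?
Y decreases

Taking the partial derivative:
∂Y/∂Z = -70Z^4

∂Y/∂Z = -70Z^4 < 0 (assuming positive values)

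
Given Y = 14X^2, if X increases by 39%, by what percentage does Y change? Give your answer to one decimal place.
93.2%

For Y = 14X^2:
If X → X(1 + 0.39)
Then Y → Y · (1 + 0.39)^2
     = Y · 1.9321

Percentage change = ((1 + 0.39)^2 − 1) × 100% ≈ 93.2%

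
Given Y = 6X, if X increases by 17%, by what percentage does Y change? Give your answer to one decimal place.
17.0%

For Y = 6X:
If X → X(1 + 0.17)
Then Y → Y · (1 + 0.17)^1
     = Y · 1.1700

Percentage change = ((1 + 0.17)^1 − 1) × 100% = 17.0%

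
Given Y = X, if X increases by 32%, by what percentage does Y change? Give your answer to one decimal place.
32.0%

For Y = X:
If X → X(1 + 0.32)
Then Y → Y · (1 + 0.32)^1
     = Y · 1.3200

Percentage change = ((1 + 0.32)^1 − 1) × 100% = 32.0%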